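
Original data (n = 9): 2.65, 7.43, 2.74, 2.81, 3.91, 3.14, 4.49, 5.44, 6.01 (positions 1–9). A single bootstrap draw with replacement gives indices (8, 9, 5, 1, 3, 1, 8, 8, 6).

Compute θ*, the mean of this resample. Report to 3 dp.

θ* = 4.158

Resample values: 5.44, 6.01, 3.91, 2.65, 2.74, 2.65, 5.44, 5.44, 3.14.
Mean = (5.44 + 6.01 + 3.91 + 2.65 + 2.74 + 2.65 + 5.44 + 5.44 + 3.14) / 9 = 37.420 / 9 = 4.158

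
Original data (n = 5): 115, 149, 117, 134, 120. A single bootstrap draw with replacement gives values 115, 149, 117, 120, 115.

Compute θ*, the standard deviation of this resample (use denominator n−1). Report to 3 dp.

Mean = 123.2000; sum of squared deviations = 848.8000
s² = 848.8000 / 4 = 212.2000
s = √212.2000 = 14.567

θ* = 14.567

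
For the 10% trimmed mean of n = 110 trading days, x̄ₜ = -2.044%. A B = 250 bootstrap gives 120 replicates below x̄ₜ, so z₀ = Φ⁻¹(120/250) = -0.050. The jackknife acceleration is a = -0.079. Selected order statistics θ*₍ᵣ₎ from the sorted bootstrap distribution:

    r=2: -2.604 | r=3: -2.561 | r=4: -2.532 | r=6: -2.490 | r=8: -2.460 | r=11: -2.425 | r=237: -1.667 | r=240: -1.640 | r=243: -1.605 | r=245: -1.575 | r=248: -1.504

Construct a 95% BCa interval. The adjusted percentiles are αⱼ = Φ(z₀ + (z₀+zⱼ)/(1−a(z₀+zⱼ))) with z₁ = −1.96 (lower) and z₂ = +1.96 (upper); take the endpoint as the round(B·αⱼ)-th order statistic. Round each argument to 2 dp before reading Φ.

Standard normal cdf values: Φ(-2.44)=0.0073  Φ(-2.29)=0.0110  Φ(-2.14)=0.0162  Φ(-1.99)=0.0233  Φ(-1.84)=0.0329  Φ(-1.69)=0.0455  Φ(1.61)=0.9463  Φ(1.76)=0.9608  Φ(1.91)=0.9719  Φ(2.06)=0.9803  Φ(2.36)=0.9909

Lower: z₀ + z₁ = -0.050 + (-1.960) = -2.010; 1 − a(z₀+z₁) = 1 − (-0.079)(-2.010) = 0.8412; argument = -0.050 + (-2.010)/0.8412 = -2.4394 → -2.44.
α₁ = Φ(-2.44) = 0.0073; rank = round(250 × 0.0073) = 2; θ*₍2₎ = -2.604.
Upper: z₀ + z₂ = 1.910; 1 − a(z₀+z₂) = 1.1509; argument = 1.6096 → 1.61; α₂ = 0.9463; rank = 237; θ*₍237₎ = -1.667.

(-2.604, -1.667)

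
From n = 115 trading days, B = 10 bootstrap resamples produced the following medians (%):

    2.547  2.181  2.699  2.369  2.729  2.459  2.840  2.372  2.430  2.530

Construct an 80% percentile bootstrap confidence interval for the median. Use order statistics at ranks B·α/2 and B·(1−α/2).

(2.181, 2.729)

Sorted replicates: 2.181, 2.369, 2.372, 2.430, 2.459, 2.530, 2.547, 2.699, 2.729, 2.840
α = 0.20; lower rank = 10 × 0.100 = 1; upper rank = 10 × 0.900 = 9.
The 1st smallest replicate is 2.181; the 9th is 2.729.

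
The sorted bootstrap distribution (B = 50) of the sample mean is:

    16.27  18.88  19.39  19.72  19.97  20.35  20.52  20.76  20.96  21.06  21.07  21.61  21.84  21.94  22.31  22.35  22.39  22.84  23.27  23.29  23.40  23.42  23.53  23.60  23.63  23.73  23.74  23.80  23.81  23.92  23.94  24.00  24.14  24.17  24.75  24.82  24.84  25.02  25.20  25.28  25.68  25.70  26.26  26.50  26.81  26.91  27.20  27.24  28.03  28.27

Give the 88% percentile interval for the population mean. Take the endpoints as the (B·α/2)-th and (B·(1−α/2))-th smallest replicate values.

(19.39, 27.20)

α = 0.12; lower rank = 50 × 0.060 = 3; upper rank = 50 × 0.940 = 47.
The 3rd smallest replicate is 19.39; the 47th is 27.20.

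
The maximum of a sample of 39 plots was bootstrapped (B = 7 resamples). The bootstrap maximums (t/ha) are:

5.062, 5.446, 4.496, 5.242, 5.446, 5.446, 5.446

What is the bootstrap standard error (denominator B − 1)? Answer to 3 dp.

Bootstrap SE is the standard deviation of the 7 replicate maximums.
Mean of replicates: (5.062 + 5.446 + 4.496 + 5.242 + 5.446 + 5.446 + 5.446) / 7 = 36.5840 / 7 = 5.2263
Sum of squared deviations: (−0.1643)² + (+0.2197)² + (−0.7303)² + (+0.0157)² + (+0.2197)² + (+0.2197)² + (+0.2197)² = 0.7537
Variance = 0.7537 / 6 = 0.1256
SE* = √0.1256

SE* = 0.354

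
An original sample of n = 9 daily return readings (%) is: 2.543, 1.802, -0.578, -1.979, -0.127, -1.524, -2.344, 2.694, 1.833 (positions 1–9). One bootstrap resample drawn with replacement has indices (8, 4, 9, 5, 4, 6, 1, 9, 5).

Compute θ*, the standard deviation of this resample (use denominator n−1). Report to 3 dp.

Resample values: 2.694, -1.979, 1.833, -0.127, -1.979, -1.524, 2.543, 1.833, -0.127.
Mean = 0.3519; sum of squared deviations = 29.5175
s² = 29.5175 / 8 = 3.6897
s = √3.6897 = 1.921

θ* = 1.921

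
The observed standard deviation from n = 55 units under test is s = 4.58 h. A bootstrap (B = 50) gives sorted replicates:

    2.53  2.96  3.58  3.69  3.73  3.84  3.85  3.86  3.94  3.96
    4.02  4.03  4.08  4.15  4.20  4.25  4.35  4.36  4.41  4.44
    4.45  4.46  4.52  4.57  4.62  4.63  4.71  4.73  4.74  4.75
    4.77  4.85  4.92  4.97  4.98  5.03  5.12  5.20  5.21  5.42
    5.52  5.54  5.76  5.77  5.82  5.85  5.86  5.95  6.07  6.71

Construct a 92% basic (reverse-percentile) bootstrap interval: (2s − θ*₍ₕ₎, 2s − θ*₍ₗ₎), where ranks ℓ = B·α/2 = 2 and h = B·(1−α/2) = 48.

(3.21, 6.20)

Percentile endpoints at ranks 2 and 48: θ*₍2₎ = 2.96, θ*₍48₎ = 5.95.
Basic interval reflects these around s:
  lower = 2 × 4.58 − 5.95 = 3.21
  upper = 2 × 4.58 − 2.96 = 6.20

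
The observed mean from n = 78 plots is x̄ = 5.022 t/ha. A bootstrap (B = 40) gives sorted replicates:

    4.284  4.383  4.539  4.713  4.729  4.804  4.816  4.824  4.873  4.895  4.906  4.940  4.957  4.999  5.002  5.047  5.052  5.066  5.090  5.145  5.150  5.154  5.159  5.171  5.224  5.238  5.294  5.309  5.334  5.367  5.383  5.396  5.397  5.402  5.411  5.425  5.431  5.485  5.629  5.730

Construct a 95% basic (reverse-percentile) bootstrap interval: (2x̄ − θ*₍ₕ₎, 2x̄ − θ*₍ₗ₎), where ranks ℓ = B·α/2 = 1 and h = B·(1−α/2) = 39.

Percentile endpoints at ranks 1 and 39: θ*₍1₎ = 4.284, θ*₍39₎ = 5.629.
Basic interval reflects these around x̄:
  lower = 2 × 5.022 − 5.629 = 4.415
  upper = 2 × 5.022 − 4.284 = 5.760

(4.415, 5.760)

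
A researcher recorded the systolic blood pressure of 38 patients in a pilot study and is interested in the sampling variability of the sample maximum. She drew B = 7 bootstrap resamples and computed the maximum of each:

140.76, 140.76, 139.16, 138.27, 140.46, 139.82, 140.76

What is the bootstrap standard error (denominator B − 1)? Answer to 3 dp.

Bootstrap SE is the standard deviation of the 7 replicate maximums.
Mean of replicates: (140.76 + 140.76 + 139.16 + 138.27 + 140.46 + 139.82 + 140.76) / 7 = 979.9900 / 7 = 139.9986
Sum of squared deviations: (+0.7614)² + (+0.7614)² + (−0.8386)² + (−1.7286)² + (+0.4614)² + (−0.1786)² + (+0.7614)² = 5.6753
Variance = 5.6753 / 6 = 0.9459
SE* = √0.9459

SE* = 0.973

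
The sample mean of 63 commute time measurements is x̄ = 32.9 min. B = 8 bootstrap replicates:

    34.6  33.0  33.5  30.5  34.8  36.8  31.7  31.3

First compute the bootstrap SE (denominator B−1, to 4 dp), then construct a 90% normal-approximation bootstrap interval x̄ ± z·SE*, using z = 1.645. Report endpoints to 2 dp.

Mean of replicates = 33.2750; sum of squared deviations = 30.7150; SE* = √(30.7150/7) = 2.0947
Margin = 1.645 × 2.0947 = 3.446
Interval: 32.9 ± 3.446

(29.45, 36.35)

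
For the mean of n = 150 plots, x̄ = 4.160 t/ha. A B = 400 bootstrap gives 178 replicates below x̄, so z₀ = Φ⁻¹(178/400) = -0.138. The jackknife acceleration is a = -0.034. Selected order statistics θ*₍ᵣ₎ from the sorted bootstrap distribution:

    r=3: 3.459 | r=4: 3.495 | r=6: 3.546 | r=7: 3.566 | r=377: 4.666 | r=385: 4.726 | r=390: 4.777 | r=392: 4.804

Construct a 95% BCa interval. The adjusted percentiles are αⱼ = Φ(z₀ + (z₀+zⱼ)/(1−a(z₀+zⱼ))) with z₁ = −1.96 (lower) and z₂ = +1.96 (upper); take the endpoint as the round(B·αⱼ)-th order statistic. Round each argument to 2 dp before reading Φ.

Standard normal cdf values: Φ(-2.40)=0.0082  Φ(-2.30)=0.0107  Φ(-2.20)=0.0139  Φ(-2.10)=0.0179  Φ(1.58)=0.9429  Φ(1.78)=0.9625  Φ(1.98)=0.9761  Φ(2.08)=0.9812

Lower: z₀ + z₁ = -0.138 + (-1.960) = -2.098; 1 − a(z₀+z₁) = 1 − (-0.034)(-2.098) = 0.9287; argument = -0.138 + (-2.098)/0.9287 = -2.3971 → -2.40.
α₁ = Φ(-2.40) = 0.0082; rank = round(400 × 0.0082) = 3; θ*₍3₎ = 3.459.
Upper: z₀ + z₂ = 1.822; 1 − a(z₀+z₂) = 1.0619; argument = 1.5777 → 1.58; α₂ = 0.9429; rank = 377; θ*₍377₎ = 4.666.

(3.459, 4.666)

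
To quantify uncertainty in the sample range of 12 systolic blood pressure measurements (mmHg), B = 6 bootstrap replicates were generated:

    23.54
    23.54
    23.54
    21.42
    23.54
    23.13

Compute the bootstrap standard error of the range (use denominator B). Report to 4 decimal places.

SE* = 0.7741

Bootstrap SE is the standard deviation of the 6 replicate ranges.
Mean of replicates: (23.54 + 23.54 + 23.54 + 21.42 + 23.54 + 23.13) / 6 = 138.71000 / 6 = 23.11833
Sum of squared deviations: (+0.42167)² + (+0.42167)² + (+0.42167)² + (−1.69833)² + (+0.42167)² + (+0.01167)² = 3.59568
Variance = 3.59568 / 6 = 0.59928
SE* = √0.59928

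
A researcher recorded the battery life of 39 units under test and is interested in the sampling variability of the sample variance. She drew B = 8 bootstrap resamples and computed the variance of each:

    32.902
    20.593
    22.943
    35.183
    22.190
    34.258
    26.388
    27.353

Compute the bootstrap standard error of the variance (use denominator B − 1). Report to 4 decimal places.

Bootstrap SE is the standard deviation of the 8 replicate variances.
Mean of replicates: (32.902 + 20.593 + 22.943 + 35.183 + 22.190 + 34.258 + 26.388 + 27.353) / 8 = 221.81000 / 8 = 27.72625
Sum of squared deviations: (+5.17575)² + (−7.13325)² + (−4.78325)² + (+7.45675)² + (−5.53625)² + (+6.53175)² + (−1.33825)² + (−0.37325)² = 231.39830
Variance = 231.39830 / 7 = 33.05690
SE* = √33.05690

SE* = 5.7495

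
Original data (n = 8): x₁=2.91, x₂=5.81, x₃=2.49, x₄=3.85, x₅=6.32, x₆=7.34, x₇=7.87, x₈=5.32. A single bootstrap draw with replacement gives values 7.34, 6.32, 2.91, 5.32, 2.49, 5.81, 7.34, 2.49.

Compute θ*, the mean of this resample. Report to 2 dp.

Mean = (7.34 + 6.32 + 2.91 + 5.32 + 2.49 + 5.81 + 7.34 + 2.49) / 8 = 40.020 / 8 = 5.00

θ* = 5.00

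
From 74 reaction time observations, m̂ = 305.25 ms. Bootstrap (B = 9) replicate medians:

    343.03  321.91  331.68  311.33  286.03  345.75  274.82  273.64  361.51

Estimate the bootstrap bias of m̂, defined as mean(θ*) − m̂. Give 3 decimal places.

bias = +11.383

mean(θ*) = (343.03 + 321.91 + 331.68 + 311.33 + 286.03 + 345.75 + 274.82 + 273.64 + 361.51) / 9 = 316.6333
bias = 316.6333 − 305.25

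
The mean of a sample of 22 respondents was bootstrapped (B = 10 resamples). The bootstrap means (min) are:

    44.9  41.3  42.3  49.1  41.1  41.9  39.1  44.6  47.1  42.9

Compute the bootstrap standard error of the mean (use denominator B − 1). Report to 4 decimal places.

Bootstrap SE is the standard deviation of the 10 replicate means.
Mean of replicates: (44.9 + 41.3 + 42.3 + 49.1 + 41.1 + 41.9 + 39.1 + 44.6 + 47.1 + 42.9) / 10 = 434.30000 / 10 = 43.43000
Sum of squared deviations: (+1.47000)² + (−2.13000)² + (−1.13000)² + (+5.67000)² + (−2.33000)² + (−1.53000)² + (−4.33000)² + (+1.17000)² + (+3.67000)² + (−0.53000)² = 81.76100
Variance = 81.76100 / 9 = 9.08456
SE* = √9.08456

SE* = 3.0141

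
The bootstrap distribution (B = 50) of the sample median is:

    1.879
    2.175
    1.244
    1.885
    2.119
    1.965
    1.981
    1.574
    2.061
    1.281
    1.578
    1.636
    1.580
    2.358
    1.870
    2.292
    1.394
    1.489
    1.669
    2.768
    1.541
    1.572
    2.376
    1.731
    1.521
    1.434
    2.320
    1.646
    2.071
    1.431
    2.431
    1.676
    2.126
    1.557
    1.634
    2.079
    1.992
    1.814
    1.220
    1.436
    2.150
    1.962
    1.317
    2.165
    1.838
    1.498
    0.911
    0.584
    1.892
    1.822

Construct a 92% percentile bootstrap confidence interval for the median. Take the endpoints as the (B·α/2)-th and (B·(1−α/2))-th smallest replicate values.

(0.911, 2.376)

Sorted replicates: 0.584, 0.911, 1.220, 1.244, 1.281, 1.317, 1.394, 1.431, 1.434, 1.436, 1.489, 1.498, 1.521, 1.541, 1.557, 1.572, 1.574, 1.578, 1.580, 1.634, 1.636, 1.646, 1.669, 1.676, 1.731, 1.814, 1.822, 1.838, 1.870, 1.879, 1.885, 1.892, 1.962, 1.965, 1.981, 1.992, 2.061, 2.071, 2.079, 2.119, 2.126, 2.150, 2.165, 2.175, 2.292, 2.320, 2.358, 2.376, 2.431, 2.768
α = 0.08; lower rank = 50 × 0.040 = 2; upper rank = 50 × 0.960 = 48.
The 2nd smallest replicate is 0.911; the 48th is 2.376.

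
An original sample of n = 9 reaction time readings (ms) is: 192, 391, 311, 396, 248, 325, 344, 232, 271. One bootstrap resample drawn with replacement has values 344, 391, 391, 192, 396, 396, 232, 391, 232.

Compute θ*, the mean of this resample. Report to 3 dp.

Mean = (344 + 391 + 391 + 192 + 396 + 396 + 232 + 391 + 232) / 9 = 2965.0 / 9 = 329.444

θ* = 329.444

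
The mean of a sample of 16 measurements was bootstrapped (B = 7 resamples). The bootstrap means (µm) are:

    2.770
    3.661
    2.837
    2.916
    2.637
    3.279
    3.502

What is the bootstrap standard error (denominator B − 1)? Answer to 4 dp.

Bootstrap SE is the standard deviation of the 7 replicate means.
Mean of replicates: (2.770 + 3.661 + 2.837 + 2.916 + 2.637 + 3.279 + 3.502) / 7 = 21.60200 / 7 = 3.08600
Sum of squared deviations: (−0.31600)² + (+0.57500)² + (−0.24900)² + (−0.17000)² + (−0.44900)² + (+0.19300)² + (+0.41600)² = 0.93329
Variance = 0.93329 / 6 = 0.15555
SE* = √0.15555

SE* = 0.3944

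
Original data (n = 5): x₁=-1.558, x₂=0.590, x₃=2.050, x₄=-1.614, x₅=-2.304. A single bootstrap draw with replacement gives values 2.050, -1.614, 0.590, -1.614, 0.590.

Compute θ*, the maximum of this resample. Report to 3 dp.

Maximum = 2.050

θ* = 2.050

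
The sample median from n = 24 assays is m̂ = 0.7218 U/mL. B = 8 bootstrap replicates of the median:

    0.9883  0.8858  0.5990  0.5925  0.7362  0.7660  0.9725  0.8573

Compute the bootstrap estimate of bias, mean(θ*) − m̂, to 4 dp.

bias = +0.0779

mean(θ*) = (0.9883 + 0.8858 + 0.5990 + 0.5925 + 0.7362 + 0.7660 + 0.9725 + 0.8573) / 8 = 0.79970
bias = 0.79970 − 0.7218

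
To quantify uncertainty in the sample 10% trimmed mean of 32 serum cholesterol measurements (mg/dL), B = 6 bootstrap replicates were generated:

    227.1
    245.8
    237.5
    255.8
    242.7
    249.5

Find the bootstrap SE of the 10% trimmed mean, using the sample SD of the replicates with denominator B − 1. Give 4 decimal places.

Bootstrap SE is the standard deviation of the 6 replicate 10% trimmed means.
Mean of replicates: (227.1 + 245.8 + 237.5 + 255.8 + 242.7 + 249.5) / 6 = 1458.40000 / 6 = 243.06667
Sum of squared deviations: (−15.96667)² + (+2.73333)² + (−5.56667)² + (+12.73333)² + (−0.36667)² + (+6.43333)² = 497.05333
Variance = 497.05333 / 5 = 99.41067
SE* = √99.41067

SE* = 9.9705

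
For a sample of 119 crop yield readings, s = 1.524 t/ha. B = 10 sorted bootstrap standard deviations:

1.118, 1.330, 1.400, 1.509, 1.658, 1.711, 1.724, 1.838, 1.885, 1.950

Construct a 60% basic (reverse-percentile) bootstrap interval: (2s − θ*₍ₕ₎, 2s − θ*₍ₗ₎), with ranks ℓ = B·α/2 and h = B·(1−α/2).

Percentile endpoints at ranks 2 and 8: θ*₍2₎ = 1.330, θ*₍8₎ = 1.838.
Basic interval reflects these around s:
  lower = 2 × 1.524 − 1.838 = 1.210
  upper = 2 × 1.524 − 1.330 = 1.718

(1.210, 1.718)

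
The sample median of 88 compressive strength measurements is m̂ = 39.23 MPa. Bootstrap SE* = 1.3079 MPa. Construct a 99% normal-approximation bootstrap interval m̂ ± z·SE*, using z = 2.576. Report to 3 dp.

Margin = 2.576 × 1.3079 = 3.3692
Interval: 39.23 ± 3.3692

(35.861, 42.599)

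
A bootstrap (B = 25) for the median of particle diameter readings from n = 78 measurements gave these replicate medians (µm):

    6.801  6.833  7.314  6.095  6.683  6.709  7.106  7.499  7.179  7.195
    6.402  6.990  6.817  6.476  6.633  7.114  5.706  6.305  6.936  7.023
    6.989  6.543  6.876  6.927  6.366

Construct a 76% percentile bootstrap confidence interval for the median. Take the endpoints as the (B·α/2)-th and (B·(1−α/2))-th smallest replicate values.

(6.305, 7.179)

Sorted replicates: 5.706, 6.095, 6.305, 6.366, 6.402, 6.476, 6.543, 6.633, 6.683, 6.709, 6.801, 6.817, 6.833, 6.876, 6.927, 6.936, 6.989, 6.990, 7.023, 7.106, 7.114, 7.179, 7.195, 7.314, 7.499
α = 0.24; lower rank = 25 × 0.120 = 3; upper rank = 25 × 0.880 = 22.
The 3rd smallest replicate is 6.305; the 22nd is 7.179.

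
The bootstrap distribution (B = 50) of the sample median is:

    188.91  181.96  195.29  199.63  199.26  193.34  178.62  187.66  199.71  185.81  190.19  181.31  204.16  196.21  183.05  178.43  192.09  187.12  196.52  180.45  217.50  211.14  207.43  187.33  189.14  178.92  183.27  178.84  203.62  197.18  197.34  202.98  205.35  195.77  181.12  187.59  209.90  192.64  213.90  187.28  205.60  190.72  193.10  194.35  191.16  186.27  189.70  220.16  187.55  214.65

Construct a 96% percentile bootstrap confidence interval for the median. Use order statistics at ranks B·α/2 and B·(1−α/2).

(178.43, 217.50)

Sorted replicates: 178.43, 178.62, 178.84, 178.92, 180.45, 181.12, 181.31, 181.96, 183.05, 183.27, 185.81, 186.27, 187.12, 187.28, 187.33, 187.55, 187.59, 187.66, 188.91, 189.14, 189.70, 190.19, 190.72, 191.16, 192.09, 192.64, 193.10, 193.34, 194.35, 195.29, 195.77, 196.21, 196.52, 197.18, 197.34, 199.26, 199.63, 199.71, 202.98, 203.62, 204.16, 205.35, 205.60, 207.43, 209.90, 211.14, 213.90, 214.65, 217.50, 220.16
α = 0.04; lower rank = 50 × 0.020 = 1; upper rank = 50 × 0.980 = 49.
The 1st smallest replicate is 178.43; the 49th is 217.50.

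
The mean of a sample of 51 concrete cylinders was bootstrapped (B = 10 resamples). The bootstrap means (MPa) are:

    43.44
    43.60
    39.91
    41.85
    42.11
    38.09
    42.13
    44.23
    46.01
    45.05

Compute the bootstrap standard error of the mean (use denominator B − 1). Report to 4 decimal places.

SE* = 2.3705

Bootstrap SE is the standard deviation of the 10 replicate means.
Mean of replicates: (43.44 + 43.60 + 39.91 + 41.85 + 42.11 + 38.09 + 42.13 + 44.23 + 46.01 + 45.05) / 10 = 426.42000 / 10 = 42.64200
Sum of squared deviations: (+0.79800)² + (+0.95800)² + (−2.73200)² + (−0.79200)² + (−0.53200)² + (−4.55200)² + (−0.51200)² + (+1.58800)² + (+3.36800)² + (+2.40800)² = 50.57516
Variance = 50.57516 / 9 = 5.61946
SE* = √5.61946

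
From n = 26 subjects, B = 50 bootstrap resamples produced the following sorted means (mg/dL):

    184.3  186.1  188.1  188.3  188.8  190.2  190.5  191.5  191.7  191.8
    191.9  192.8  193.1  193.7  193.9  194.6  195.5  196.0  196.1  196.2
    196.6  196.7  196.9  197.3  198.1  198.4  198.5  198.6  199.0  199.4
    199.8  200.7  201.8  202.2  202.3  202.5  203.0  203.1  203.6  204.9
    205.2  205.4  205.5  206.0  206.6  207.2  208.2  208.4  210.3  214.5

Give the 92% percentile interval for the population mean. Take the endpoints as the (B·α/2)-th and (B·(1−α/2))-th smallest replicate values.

(186.1, 208.4)

α = 0.08; lower rank = 50 × 0.040 = 2; upper rank = 50 × 0.960 = 48.
The 2nd smallest replicate is 186.1; the 48th is 208.4.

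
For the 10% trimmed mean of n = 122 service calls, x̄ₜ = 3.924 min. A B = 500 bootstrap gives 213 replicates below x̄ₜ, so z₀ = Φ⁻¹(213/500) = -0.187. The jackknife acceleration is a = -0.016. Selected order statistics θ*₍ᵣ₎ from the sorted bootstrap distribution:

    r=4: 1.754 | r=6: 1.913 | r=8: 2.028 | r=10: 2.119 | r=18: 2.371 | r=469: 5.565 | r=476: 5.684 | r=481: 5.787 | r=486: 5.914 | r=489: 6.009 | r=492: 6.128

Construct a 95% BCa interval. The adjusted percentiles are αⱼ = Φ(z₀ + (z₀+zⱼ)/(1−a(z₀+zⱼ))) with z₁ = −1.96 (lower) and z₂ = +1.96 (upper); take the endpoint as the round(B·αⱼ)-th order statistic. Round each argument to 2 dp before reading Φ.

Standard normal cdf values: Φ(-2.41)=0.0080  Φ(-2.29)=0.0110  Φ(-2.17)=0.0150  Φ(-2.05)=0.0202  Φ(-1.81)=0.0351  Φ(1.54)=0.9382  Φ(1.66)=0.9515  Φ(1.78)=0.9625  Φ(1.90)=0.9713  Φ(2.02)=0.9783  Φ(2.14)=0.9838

(1.754, 5.565)

Lower: z₀ + z₁ = -0.187 + (-1.960) = -2.147; 1 − a(z₀+z₁) = 1 − (-0.016)(-2.147) = 0.9656; argument = -0.187 + (-2.147)/0.9656 = -2.4104 → -2.41.
α₁ = Φ(-2.41) = 0.0080; rank = round(500 × 0.0080) = 4; θ*₍4₎ = 1.754.
Upper: z₀ + z₂ = 1.773; 1 − a(z₀+z₂) = 1.0284; argument = 1.5371 → 1.54; α₂ = 0.9382; rank = 469; θ*₍469₎ = 5.565.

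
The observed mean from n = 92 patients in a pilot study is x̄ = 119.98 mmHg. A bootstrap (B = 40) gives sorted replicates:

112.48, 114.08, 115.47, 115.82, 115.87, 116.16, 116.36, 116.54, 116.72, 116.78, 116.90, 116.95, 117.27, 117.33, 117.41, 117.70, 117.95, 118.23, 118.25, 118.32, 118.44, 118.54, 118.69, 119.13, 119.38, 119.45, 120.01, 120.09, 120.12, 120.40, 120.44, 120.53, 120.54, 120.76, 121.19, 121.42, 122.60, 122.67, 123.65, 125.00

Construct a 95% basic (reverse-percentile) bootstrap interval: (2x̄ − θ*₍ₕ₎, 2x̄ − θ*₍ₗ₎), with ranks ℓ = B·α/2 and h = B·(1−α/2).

(116.31, 127.48)

Percentile endpoints at ranks 1 and 39: θ*₍1₎ = 112.48, θ*₍39₎ = 123.65.
Basic interval reflects these around x̄:
  lower = 2 × 119.98 − 123.65 = 116.31
  upper = 2 × 119.98 − 112.48 = 127.48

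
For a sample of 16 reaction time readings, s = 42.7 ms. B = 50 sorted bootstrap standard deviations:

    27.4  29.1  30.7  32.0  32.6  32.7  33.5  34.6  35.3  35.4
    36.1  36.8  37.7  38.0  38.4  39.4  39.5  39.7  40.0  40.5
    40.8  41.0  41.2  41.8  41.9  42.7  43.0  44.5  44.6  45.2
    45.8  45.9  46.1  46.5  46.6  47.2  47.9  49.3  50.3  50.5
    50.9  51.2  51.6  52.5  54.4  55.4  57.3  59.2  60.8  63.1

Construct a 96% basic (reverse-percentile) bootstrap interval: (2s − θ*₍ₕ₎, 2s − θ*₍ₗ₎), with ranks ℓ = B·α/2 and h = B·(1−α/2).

Percentile endpoints at ranks 1 and 49: θ*₍1₎ = 27.4, θ*₍49₎ = 60.8.
Basic interval reflects these around s:
  lower = 2 × 42.7 − 60.8 = 24.6
  upper = 2 × 42.7 − 27.4 = 58.0

(24.6, 58.0)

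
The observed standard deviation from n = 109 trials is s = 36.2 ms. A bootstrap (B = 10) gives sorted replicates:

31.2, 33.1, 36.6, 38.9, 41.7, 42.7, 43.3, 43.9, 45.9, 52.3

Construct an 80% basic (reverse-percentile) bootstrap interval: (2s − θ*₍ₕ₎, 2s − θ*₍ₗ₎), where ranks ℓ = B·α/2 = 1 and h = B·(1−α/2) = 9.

Percentile endpoints at ranks 1 and 9: θ*₍1₎ = 31.2, θ*₍9₎ = 45.9.
Basic interval reflects these around s:
  lower = 2 × 36.2 − 45.9 = 26.5
  upper = 2 × 36.2 − 31.2 = 41.2

(26.5, 41.2)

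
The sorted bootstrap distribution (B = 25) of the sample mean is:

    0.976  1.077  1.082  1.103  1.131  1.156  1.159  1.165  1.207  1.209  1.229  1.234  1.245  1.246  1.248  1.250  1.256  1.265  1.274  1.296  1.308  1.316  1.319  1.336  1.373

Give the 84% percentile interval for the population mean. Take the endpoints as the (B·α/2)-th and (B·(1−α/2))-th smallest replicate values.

(1.077, 1.319)

α = 0.16; lower rank = 25 × 0.080 = 2; upper rank = 25 × 0.920 = 23.
The 2nd smallest replicate is 1.077; the 23rd is 1.319.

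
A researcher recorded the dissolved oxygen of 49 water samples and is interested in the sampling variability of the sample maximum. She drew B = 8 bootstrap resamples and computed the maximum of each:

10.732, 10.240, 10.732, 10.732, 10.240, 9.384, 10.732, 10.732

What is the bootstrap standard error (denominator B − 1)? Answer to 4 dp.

SE* = 0.4813

Bootstrap SE is the standard deviation of the 8 replicate maximums.
Mean of replicates: (10.732 + 10.240 + 10.732 + 10.732 + 10.240 + 9.384 + 10.732 + 10.732) / 8 = 83.52400 / 8 = 10.44050
Sum of squared deviations: (+0.29150)² + (−0.20050)² + (+0.29150)² + (+0.29150)² + (−0.20050)² + (−1.05650)² + (+0.29150)² + (+0.29150)² = 1.62145
Variance = 1.62145 / 7 = 0.23164
SE* = √0.23164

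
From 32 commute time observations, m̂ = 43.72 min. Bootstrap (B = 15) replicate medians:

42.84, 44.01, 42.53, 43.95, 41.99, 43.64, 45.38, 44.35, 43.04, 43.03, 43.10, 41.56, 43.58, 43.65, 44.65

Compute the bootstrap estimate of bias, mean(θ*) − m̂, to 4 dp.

mean(θ*) = (42.84 + 44.01 + 42.53 + 43.95 + 41.99 + 43.64 + 45.38 + 44.35 + 43.04 + 43.03 + 43.10 + 41.56 + 43.58 + 43.65 + 44.65) / 15 = 43.42000
bias = 43.42000 − 43.72

bias = −0.3000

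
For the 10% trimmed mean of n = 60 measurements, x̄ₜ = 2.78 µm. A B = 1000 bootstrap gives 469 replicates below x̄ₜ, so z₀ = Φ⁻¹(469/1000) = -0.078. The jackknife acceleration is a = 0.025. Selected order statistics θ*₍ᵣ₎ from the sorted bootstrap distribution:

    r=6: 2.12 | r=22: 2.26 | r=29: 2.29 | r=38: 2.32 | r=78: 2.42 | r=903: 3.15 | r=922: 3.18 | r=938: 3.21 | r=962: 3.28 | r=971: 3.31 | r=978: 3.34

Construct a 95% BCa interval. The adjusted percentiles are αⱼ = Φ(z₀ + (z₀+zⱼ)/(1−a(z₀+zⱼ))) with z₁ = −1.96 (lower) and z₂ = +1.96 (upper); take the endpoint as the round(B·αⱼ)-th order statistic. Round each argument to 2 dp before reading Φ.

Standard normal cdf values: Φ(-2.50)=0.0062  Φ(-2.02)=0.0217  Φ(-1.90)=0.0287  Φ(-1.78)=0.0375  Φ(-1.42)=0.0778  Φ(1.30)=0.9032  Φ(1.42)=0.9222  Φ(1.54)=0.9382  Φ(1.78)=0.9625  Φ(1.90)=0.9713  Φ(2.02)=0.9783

Lower: z₀ + z₁ = -0.078 + (-1.960) = -2.038; 1 − a(z₀+z₁) = 1 − (0.025)(-2.038) = 1.0510; argument = -0.078 + (-2.038)/1.0510 = -2.0172 → -2.02.
α₁ = Φ(-2.02) = 0.0217; rank = round(1000 × 0.0217) = 22; θ*₍22₎ = 2.26.
Upper: z₀ + z₂ = 1.882; 1 − a(z₀+z₂) = 0.9529; argument = 1.8969 → 1.90; α₂ = 0.9713; rank = 971; θ*₍971₎ = 3.31.

(2.26, 3.31)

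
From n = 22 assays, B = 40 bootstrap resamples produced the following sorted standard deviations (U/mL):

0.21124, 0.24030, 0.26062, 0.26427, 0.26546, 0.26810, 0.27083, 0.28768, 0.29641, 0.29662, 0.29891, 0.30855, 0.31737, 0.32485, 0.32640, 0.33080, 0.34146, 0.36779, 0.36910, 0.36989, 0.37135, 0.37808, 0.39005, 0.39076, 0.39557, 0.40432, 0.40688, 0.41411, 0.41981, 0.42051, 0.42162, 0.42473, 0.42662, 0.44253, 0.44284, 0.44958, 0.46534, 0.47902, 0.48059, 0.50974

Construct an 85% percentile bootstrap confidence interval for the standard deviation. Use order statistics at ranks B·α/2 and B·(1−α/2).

α = 0.15; lower rank = 40 × 0.075 = 3; upper rank = 40 × 0.925 = 37.
The 3rd smallest replicate is 0.26062; the 37th is 0.46534.

(0.26062, 0.46534)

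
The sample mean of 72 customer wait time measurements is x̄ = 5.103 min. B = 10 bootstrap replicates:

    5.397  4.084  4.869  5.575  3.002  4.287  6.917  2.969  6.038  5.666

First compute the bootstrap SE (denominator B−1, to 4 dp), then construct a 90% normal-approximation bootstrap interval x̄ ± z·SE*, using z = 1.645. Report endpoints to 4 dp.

(2.9777, 7.2283)

Mean of replicates = 4.8804; sum of squared deviations = 15.0226; SE* = √(15.0226/9) = 1.2920
Margin = 1.645 × 1.2920 = 2.12534
Interval: 5.103 ± 2.12534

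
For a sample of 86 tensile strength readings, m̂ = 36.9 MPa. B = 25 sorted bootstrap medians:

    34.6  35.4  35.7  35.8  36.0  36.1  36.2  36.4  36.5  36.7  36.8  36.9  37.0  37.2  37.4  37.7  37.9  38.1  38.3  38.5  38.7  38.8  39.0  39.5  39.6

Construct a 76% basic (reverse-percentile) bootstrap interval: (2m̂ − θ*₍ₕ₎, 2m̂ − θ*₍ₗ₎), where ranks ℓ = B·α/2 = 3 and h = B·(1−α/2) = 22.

Percentile endpoints at ranks 3 and 22: θ*₍3₎ = 35.7, θ*₍22₎ = 38.8.
Basic interval reflects these around m̂:
  lower = 2 × 36.9 − 38.8 = 35.0
  upper = 2 × 36.9 − 35.7 = 38.1

(35.0, 38.1)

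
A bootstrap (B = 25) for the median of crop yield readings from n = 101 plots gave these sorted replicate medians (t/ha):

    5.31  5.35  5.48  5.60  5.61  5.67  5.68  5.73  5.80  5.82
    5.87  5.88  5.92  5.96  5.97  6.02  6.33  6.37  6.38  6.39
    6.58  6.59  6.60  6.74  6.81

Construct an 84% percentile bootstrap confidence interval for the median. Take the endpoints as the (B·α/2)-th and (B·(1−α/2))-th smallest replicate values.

α = 0.16; lower rank = 25 × 0.080 = 2; upper rank = 25 × 0.920 = 23.
The 2nd smallest replicate is 5.35; the 23rd is 6.60.

(5.35, 6.60)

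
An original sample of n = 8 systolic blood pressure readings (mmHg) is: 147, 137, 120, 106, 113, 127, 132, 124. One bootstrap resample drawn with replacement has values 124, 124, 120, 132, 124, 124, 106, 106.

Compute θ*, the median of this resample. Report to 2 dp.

θ* = 124.00

Sorted: 106, 106, 120, 124, 124, 124, 124, 132
Median = average of the two middle values = 124.00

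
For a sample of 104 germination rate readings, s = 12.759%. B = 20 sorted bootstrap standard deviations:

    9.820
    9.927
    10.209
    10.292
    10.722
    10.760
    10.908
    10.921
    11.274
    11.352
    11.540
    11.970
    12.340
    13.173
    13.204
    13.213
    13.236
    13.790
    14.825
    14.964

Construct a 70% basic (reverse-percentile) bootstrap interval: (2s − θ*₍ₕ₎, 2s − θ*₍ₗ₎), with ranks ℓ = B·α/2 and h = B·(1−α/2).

(12.282, 15.309)

Percentile endpoints at ranks 3 and 17: θ*₍3₎ = 10.209, θ*₍17₎ = 13.236.
Basic interval reflects these around s:
  lower = 2 × 12.759 − 13.236 = 12.282
  upper = 2 × 12.759 − 10.209 = 15.309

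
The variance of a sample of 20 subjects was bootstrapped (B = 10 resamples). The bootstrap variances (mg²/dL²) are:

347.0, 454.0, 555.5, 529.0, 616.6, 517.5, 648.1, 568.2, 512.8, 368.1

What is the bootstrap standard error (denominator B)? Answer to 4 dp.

Bootstrap SE is the standard deviation of the 10 replicate variances.
Mean of replicates: (347.0 + 454.0 + 555.5 + 529.0 + 616.6 + 517.5 + 648.1 + 568.2 + 512.8 + 368.1) / 10 = 5116.80000 / 10 = 511.68000
Sum of squared deviations: (−164.68000)² + (−57.68000)² + (+43.82000)² + (+17.32000)² + (+104.92000)² + (+5.82000)² + (+136.42000)² + (+56.52000)² + (+1.12000)² + (−143.58000)² = 86130.13600
Variance = 86130.13600 / 10 = 8613.01360
SE* = √8613.01360

SE* = 92.8063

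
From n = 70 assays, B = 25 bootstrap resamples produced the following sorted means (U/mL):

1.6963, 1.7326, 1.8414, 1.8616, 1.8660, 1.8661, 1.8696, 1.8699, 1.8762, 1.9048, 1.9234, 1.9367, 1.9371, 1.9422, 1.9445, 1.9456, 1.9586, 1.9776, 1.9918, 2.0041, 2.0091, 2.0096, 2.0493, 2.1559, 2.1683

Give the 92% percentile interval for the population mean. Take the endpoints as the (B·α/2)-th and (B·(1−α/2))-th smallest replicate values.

(1.6963, 2.1559)

α = 0.08; lower rank = 25 × 0.040 = 1; upper rank = 25 × 0.960 = 24.
The 1st smallest replicate is 1.6963; the 24th is 2.1559.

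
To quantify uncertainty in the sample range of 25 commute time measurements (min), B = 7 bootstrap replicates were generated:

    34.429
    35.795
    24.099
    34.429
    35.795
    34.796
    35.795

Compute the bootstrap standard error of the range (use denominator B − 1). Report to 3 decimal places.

SE* = 4.233

Bootstrap SE is the standard deviation of the 7 replicate ranges.
Mean of replicates: (34.429 + 35.795 + 24.099 + 34.429 + 35.795 + 34.796 + 35.795) / 7 = 235.1380 / 7 = 33.5911
Sum of squared deviations: (+0.8379)² + (+2.2039)² + (−9.4921)² + (+0.8379)² + (+2.2039)² + (+1.2049)² + (+2.2039)² = 107.5274
Variance = 107.5274 / 6 = 17.9212
SE* = √17.9212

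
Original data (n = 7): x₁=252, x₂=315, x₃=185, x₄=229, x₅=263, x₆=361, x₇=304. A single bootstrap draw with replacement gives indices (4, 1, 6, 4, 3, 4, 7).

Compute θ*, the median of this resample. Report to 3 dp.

Resample values: 229, 252, 361, 229, 185, 229, 304.
Sorted: 185, 229, 229, 229, 252, 304, 361
Median = middle value = 229.000

θ* = 229.000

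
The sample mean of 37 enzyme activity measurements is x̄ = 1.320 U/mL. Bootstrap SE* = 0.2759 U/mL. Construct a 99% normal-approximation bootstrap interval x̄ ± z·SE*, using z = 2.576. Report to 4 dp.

(0.6093, 2.0307)

Margin = 2.576 × 0.2759 = 0.71072
Interval: 1.320 ± 0.71072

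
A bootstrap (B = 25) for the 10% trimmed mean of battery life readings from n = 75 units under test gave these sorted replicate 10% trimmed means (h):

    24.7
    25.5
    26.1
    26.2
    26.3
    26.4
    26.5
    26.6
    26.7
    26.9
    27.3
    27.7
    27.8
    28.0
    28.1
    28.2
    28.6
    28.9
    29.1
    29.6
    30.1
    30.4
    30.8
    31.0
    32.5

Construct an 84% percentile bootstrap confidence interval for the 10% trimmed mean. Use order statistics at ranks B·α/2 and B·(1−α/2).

α = 0.16; lower rank = 25 × 0.080 = 2; upper rank = 25 × 0.920 = 23.
The 2nd smallest replicate is 25.5; the 23rd is 30.8.

(25.5, 30.8)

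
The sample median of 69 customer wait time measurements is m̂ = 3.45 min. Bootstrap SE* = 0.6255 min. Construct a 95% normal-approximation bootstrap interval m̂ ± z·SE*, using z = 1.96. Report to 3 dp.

Margin = 1.96 × 0.6255 = 1.2260
Interval: 3.45 ± 1.2260

(2.224, 4.676)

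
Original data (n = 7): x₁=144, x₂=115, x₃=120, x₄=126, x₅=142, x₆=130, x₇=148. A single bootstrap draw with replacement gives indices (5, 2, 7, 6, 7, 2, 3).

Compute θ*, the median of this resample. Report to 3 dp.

θ* = 130.000

Resample values: 142, 115, 148, 130, 148, 115, 120.
Sorted: 115, 115, 120, 130, 142, 148, 148
Median = middle value = 130.000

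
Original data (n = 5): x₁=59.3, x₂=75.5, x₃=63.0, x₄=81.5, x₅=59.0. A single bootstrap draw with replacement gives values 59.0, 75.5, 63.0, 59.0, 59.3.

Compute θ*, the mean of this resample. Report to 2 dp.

Mean = (59.0 + 75.5 + 63.0 + 59.0 + 59.3) / 5 = 315.80 / 5 = 63.16

θ* = 63.16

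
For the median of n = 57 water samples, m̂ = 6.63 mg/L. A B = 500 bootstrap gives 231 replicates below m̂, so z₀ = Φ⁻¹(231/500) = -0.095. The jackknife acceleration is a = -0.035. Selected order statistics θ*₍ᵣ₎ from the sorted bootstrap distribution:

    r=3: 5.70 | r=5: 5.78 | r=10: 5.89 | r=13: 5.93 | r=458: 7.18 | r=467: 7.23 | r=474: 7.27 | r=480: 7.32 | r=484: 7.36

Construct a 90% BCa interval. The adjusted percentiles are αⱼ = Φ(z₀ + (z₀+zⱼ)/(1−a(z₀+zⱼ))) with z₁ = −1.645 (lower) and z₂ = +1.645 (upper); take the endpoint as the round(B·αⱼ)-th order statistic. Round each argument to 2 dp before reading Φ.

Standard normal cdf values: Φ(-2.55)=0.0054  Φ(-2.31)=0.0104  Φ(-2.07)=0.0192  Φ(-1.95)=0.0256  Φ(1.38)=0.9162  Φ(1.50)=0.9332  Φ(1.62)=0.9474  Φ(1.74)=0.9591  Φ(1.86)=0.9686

(5.93, 7.18)

Lower: z₀ + z₁ = -0.095 + (-1.645) = -1.740; 1 − a(z₀+z₁) = 1 − (-0.035)(-1.740) = 0.9391; argument = -0.095 + (-1.740)/0.9391 = -1.9478 → -1.95.
α₁ = Φ(-1.95) = 0.0256; rank = round(500 × 0.0256) = 13; θ*₍13₎ = 5.93.
Upper: z₀ + z₂ = 1.550; 1 − a(z₀+z₂) = 1.0542; argument = 1.3752 → 1.38; α₂ = 0.9162; rank = 458; θ*₍458₎ = 7.18.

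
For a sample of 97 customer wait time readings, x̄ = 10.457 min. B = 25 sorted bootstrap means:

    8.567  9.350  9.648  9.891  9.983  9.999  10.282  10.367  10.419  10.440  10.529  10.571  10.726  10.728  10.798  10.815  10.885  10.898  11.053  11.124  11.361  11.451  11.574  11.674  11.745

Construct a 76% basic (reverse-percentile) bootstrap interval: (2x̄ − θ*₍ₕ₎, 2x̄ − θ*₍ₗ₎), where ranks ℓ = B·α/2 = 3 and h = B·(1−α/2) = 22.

Percentile endpoints at ranks 3 and 22: θ*₍3₎ = 9.648, θ*₍22₎ = 11.451.
Basic interval reflects these around x̄:
  lower = 2 × 10.457 − 11.451 = 9.463
  upper = 2 × 10.457 − 9.648 = 11.266

(9.463, 11.266)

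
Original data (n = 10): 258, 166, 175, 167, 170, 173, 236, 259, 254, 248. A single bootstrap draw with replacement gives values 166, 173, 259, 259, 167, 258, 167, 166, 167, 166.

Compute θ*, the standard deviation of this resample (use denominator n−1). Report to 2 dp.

θ* = 44.12

Mean = 194.8000; sum of squared deviations = 17519.6000
s² = 17519.6000 / 9 = 1946.6222
s = √1946.6222 = 44.12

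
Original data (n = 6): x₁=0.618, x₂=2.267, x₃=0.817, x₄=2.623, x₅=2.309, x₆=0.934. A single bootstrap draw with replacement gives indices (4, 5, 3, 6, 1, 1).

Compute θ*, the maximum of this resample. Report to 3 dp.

θ* = 2.623

Resample values: 2.623, 2.309, 0.817, 0.934, 0.618, 0.618.
Maximum = 2.623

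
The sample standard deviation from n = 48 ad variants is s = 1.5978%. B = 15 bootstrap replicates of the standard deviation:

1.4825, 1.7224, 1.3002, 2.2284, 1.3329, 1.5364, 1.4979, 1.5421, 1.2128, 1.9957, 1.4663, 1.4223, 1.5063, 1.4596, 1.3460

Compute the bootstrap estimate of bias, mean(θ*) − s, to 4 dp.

mean(θ*) = (1.4825 + 1.7224 + 1.3002 + 2.2284 + 1.3329 + 1.5364 + 1.4979 + 1.5421 + 1.2128 + 1.9957 + 1.4663 + 1.4223 + 1.5063 + 1.4596 + 1.3460) / 15 = 1.53679
bias = 1.53679 − 1.5978

bias = −0.0610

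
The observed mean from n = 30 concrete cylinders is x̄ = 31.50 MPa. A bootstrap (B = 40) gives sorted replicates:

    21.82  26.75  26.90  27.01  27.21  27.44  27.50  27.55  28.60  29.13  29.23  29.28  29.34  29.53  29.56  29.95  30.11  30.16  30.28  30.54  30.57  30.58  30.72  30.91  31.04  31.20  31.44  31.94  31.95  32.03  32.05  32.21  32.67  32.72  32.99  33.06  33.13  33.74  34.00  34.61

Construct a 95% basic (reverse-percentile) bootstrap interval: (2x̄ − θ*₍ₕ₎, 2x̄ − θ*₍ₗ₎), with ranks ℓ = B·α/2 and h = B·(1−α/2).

(29.00, 41.18)

Percentile endpoints at ranks 1 and 39: θ*₍1₎ = 21.82, θ*₍39₎ = 34.00.
Basic interval reflects these around x̄:
  lower = 2 × 31.50 − 34.00 = 29.00
  upper = 2 × 31.50 − 21.82 = 41.18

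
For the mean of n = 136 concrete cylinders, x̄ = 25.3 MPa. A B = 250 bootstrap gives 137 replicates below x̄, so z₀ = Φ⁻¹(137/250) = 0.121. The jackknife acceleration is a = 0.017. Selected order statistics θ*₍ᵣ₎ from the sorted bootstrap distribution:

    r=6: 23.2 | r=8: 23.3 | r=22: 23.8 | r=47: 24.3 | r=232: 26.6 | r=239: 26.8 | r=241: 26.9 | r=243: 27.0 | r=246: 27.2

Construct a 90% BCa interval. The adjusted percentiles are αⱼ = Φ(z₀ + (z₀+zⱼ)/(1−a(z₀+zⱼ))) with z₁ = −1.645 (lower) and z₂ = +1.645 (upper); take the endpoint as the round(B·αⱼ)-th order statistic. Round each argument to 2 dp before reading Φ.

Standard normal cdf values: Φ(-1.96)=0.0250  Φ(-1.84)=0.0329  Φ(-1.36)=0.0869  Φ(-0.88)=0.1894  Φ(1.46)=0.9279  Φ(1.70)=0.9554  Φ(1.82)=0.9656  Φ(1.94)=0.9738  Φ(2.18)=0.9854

(23.8, 27.0)

Lower: z₀ + z₁ = 0.121 + (-1.645) = -1.524; 1 − a(z₀+z₁) = 1 − (0.017)(-1.524) = 1.0259; argument = 0.121 + (-1.524)/1.0259 = -1.3645 → -1.36.
α₁ = Φ(-1.36) = 0.0869; rank = round(250 × 0.0869) = 22; θ*₍22₎ = 23.8.
Upper: z₀ + z₂ = 1.766; 1 − a(z₀+z₂) = 0.9700; argument = 1.9417 → 1.94; α₂ = 0.9738; rank = 243; θ*₍243₎ = 27.0.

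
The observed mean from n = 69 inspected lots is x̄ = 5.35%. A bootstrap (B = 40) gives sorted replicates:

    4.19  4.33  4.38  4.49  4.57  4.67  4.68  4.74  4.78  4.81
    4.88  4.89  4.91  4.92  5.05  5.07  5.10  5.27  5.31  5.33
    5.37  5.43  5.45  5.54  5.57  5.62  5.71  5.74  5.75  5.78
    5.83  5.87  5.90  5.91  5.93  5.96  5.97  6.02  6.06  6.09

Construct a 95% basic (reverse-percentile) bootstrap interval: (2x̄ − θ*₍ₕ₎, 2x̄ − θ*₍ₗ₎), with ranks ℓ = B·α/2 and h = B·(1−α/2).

(4.64, 6.51)

Percentile endpoints at ranks 1 and 39: θ*₍1₎ = 4.19, θ*₍39₎ = 6.06.
Basic interval reflects these around x̄:
  lower = 2 × 5.35 − 6.06 = 4.64
  upper = 2 × 5.35 − 4.19 = 6.51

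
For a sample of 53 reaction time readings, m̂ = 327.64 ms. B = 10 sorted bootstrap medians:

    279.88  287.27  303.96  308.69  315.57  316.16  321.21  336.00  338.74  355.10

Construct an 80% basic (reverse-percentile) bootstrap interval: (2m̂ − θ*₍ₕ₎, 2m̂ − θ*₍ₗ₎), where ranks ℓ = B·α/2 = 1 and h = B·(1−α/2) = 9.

Percentile endpoints at ranks 1 and 9: θ*₍1₎ = 279.88, θ*₍9₎ = 338.74.
Basic interval reflects these around m̂:
  lower = 2 × 327.64 − 338.74 = 316.54
  upper = 2 × 327.64 − 279.88 = 375.40

(316.54, 375.40)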